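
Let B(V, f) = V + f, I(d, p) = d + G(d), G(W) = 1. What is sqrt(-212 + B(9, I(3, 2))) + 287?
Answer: 287 + I*sqrt(199) ≈ 287.0 + 14.107*I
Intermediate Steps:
I(d, p) = 1 + d (I(d, p) = d + 1 = 1 + d)
sqrt(-212 + B(9, I(3, 2))) + 287 = sqrt(-212 + (9 + (1 + 3))) + 287 = sqrt(-212 + (9 + 4)) + 287 = sqrt(-212 + 13) + 287 = sqrt(-199) + 287 = I*sqrt(199) + 287 = 287 + I*sqrt(199)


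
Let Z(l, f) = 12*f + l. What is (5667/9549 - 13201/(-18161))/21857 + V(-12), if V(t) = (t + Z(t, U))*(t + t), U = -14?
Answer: 5822096847457840/1263475861791 ≈ 4608.0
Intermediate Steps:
Z(l, f) = l + 12*f
V(t) = 2*t*(-168 + 2*t) (V(t) = (t + (t + 12*(-14)))*(t + t) = (t + (t - 168))*(2*t) = (t + (-168 + t))*(2*t) = (-168 + 2*t)*(2*t) = 2*t*(-168 + 2*t))
(5667/9549 - 13201/(-18161))/21857 + V(-12) = (5667/9549 - 13201/(-18161))/21857 + 4*(-12)*(-84 - 12) = (5667*(1/9549) - 13201*(-1/18161))*(1/21857) + 4*(-12)*(-96) = (1889/3183 + 13201/18161)*(1/21857) + 4608 = (76324912/57806463)*(1/21857) + 4608 = 76324912/1263475861791 + 4608 = 5822096847457840/1263475861791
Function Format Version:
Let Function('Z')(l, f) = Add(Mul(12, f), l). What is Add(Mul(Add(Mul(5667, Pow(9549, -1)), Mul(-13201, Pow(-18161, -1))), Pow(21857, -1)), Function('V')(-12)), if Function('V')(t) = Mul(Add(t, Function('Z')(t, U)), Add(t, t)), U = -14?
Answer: Rational(5822096847457840, 1263475861791) ≈ 4608.0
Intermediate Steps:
Function('Z')(l, f) = Add(l, Mul(12, f))
Function('V')(t) = Mul(2, t, Add(-168, Mul(2, t))) (Function('V')(t) = Mul(Add(t, Add(t, Mul(12, -14))), Add(t, t)) = Mul(Add(t, Add(t, -168)), Mul(2, t)) = Mul(Add(t, Add(-168, t)), Mul(2, t)) = Mul(Add(-168, Mul(2, t)), Mul(2, t)) = Mul(2, t, Add(-168, Mul(2, t))))
Add(Mul(Add(Mul(5667, Pow(9549, -1)), Mul(-13201, Pow(-18161, -1))), Pow(21857, -1)), Function('V')(-12)) = Add(Mul(Add(Mul(5667, Pow(9549, -1)), Mul(-13201, Pow(-18161, -1))), Pow(21857, -1)), Mul(4, -12, Add(-84, -12))) = Add(Mul(Add(Mul(5667, Rational(1, 9549)), Mul(-13201, Rational(-1, 18161))), Rational(1, 21857)), Mul(4, -12, -96)) = Add(Mul(Add(Rational(1889, 3183), Rational(13201, 18161)), Rational(1, 21857)), 4608) = Add(Mul(Rational(76324912, 57806463), Rational(1, 21857)), 4608) = Add(Rational(76324912, 1263475861791), 4608) = Rational(5822096847457840, 1263475861791)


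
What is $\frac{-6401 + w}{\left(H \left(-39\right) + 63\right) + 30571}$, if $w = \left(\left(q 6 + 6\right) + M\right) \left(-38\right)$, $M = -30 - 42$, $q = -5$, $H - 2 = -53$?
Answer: $- \frac{2753}{32623} \approx -0.084388$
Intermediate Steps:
$H = -51$ ($H = 2 - 53 = -51$)
$M = -72$
$w = 3648$ ($w = \left(\left(\left(-5\right) 6 + 6\right) - 72\right) \left(-38\right) = \left(\left(-30 + 6\right) - 72\right) \left(-38\right) = \left(-24 - 72\right) \left(-38\right) = \left(-96\right) \left(-38\right) = 3648$)
$\frac{-6401 + w}{\left(H \left(-39\right) + 63\right) + 30571} = \frac{-6401 + 3648}{\left(\left(-51\right) \left(-39\right) + 63\right) + 30571} = - \frac{2753}{\left(1989 + 63\right) + 30571} = - \frac{2753}{2052 + 30571} = - \frac{2753}{32623}$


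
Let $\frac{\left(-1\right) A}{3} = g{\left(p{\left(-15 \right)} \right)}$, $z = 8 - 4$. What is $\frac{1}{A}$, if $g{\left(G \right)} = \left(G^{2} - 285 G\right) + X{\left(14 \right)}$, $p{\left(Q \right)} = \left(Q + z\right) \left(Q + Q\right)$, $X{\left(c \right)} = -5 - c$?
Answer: $- \frac{1}{44493} \approx -2.2475 \cdot 10^{-5}$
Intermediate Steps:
$z = 4$ ($z = 8 - 4 = 4$)
$p{\left(Q \right)} = 2 Q \left(4 + Q\right)$ ($p{\left(Q \right)} = \left(Q + 4\right) \left(Q + Q\right) = \left(4 + Q\right) 2 Q = 2 Q \left(4 + Q\right)$)
$g{\left(G \right)} = -19 + G^{2} - 285 G$ ($g{\left(G \right)} = \left(G^{2} - 285 G\right) - 19 = -19 + G^{2} - 285 G$)
$A = -44493$ ($A = - 3 \left(-19 + \left(2 \left(-15\right) \left(4 - 15\right)\right)^{2} - 285 \cdot 2 \left(-15\right) \left(4 - 15\right)\right) = - 3 \left(-19 + \left(2 \left(-15\right) \left(-11\right)\right)^{2} - 285 \cdot 2 \left(-15\right) \left(-11\right)\right) = - 3 \left(-19 + 330^{2} - 94050\right) = - 3 \left(-19 + 108900 - 94050\right) = \left(-3\right) 14831 = -44493$)
$\frac{1}{A} = \frac{1}{-44493} = - \frac{1}{44493}$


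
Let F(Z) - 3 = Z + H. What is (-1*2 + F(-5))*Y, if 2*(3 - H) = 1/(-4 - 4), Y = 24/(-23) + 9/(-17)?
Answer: 9225/6256 ≈ 1.4746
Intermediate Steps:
Y = -615/391 (Y = 24*(-1/23) + 9*(-1/17) = -24/23 - 9/17 = -615/391 ≈ -1.5729)
H = 49/16 (H = 3 - 1/(2*(-4 - 4)) = 3 - ½/(-8) = 3 - ½*(-⅛) = 3 + 1/16 = 49/16 ≈ 3.0625)
F(Z) = 97/16 + Z (F(Z) = 3 + (Z + 49/16) = 3 + (49/16 + Z) = 97/16 + Z)
(-1*2 + F(-5))*Y = (-1*2 + (97/16 - 5))*(-615/391) = (-2 + 17/16)*(-615/391) = -15/16*(-615/391) = 9225/6256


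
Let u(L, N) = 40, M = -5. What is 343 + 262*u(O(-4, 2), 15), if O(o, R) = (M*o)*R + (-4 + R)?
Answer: 10823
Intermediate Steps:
O(o, R) = -4 + R - 5*R*o (O(o, R) = (-5*o)*R + (-4 + R) = -5*R*o + (-4 + R) = -4 + R - 5*R*o)
343 + 262*u(O(-4, 2), 15) = 343 + 262*40 = 343 + 10480 = 10823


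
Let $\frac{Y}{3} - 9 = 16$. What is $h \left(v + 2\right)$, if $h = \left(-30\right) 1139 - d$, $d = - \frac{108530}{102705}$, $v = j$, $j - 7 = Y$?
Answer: $- \frac{19652199392}{6847} \approx -2.8702 \cdot 10^{6}$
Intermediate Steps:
$Y = 75$ ($Y = 27 + 3 \cdot 16 = 27 + 48 = 75$)
$j = 82$ ($j = 7 + 75 = 82$)
$v = 82$
$d = - \frac{21706}{20541}$ ($d = \left(-108530\right) \frac{1}{102705} = - \frac{21706}{20541} \approx -1.0567$)
$h = - \frac{701864264}{20541}$ ($h = \left(-30\right) 1139 - - \frac{21706}{20541} = -34170 + \frac{21706}{20541} = - \frac{701864264}{20541} \approx -34169.0$)
$h \left(v + 2\right) = - \frac{701864264 \left(82 + 2\right)}{20541} = \left(- \frac{701864264}{20541}\right) 84 = - \frac{19652199392}{6847}$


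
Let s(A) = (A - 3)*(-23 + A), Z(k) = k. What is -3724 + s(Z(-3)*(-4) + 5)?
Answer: -3808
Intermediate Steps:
s(A) = (-23 + A)*(-3 + A) (s(A) = (-3 + A)*(-23 + A) = (-23 + A)*(-3 + A))
-3724 + s(Z(-3)*(-4) + 5) = -3724 + (69 + (-3*(-4) + 5)² - 26*(-3*(-4) + 5)) = -3724 + (69 + (12 + 5)² - 26*(12 + 5)) = -3724 + (69 + 17² - 26*17) = -3724 + (69 + 289 - 442) = -3724 - 84 = -3808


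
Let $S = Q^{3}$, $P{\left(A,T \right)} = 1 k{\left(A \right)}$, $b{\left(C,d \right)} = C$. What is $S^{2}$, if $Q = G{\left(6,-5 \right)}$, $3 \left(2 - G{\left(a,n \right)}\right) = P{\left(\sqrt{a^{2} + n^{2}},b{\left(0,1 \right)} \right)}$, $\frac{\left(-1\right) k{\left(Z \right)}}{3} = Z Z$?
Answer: $62523502209$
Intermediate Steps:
$k{\left(Z \right)} = - 3 Z^{2}$ ($k{\left(Z \right)} = - 3 Z Z = - 3 Z^{2}$)
$P{\left(A,T \right)} = - 3 A^{2}$ ($P{\left(A,T \right)} = 1 \left(- 3 A^{2}\right) = - 3 A^{2}$)
$G{\left(a,n \right)} = 2 + a^{2} + n^{2}$ ($G{\left(a,n \right)} = 2 - \frac{\left(-3\right) \left(\sqrt{a^{2} + n^{2}}\right)^{2}}{3} = 2 - \frac{\left(-3\right) \left(a^{2} + n^{2}\right)}{3} = 2 - \frac{- 3 a^{2} - 3 n^{2}}{3} = 2 + \left(a^{2} + n^{2}\right) = 2 + a^{2} + n^{2}$)
$Q = 63$ ($Q = 2 + 6^{2} + \left(-5\right)^{2} = 2 + 36 + 25 = 63$)
$S = 250047$ ($S = 63^{3} = 250047$)
$S^{2} = 250047^{2} = 62523502209$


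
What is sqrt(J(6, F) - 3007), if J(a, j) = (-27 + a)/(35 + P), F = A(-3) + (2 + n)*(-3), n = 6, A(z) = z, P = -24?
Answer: I*sqrt(364078)/11 ≈ 54.854*I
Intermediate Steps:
F = -27 (F = -3 + (2 + 6)*(-3) = -3 + 8*(-3) = -3 - 24 = -27)
J(a, j) = -27/11 + a/11 (J(a, j) = (-27 + a)/(35 - 24) = (-27 + a)/11 = (-27 + a)*(1/11) = -27/11 + a/11)
sqrt(J(6, F) - 3007) = sqrt((-27/11 + (1/11)*6) - 3007) = sqrt((-27/11 + 6/11) - 3007) = sqrt(-21/11 - 3007) = sqrt(-33098/11) = I*sqrt(364078)/11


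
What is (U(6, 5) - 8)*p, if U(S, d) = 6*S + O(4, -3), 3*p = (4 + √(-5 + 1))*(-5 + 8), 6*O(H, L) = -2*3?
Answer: 108 + 54*I ≈ 108.0 + 54.0*I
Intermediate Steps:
O(H, L) = -1 (O(H, L) = (-2*3)/6 = (⅙)*(-6) = -1)
p = 4 + 2*I (p = ((4 + √(-5 + 1))*(-5 + 8))/3 = ((4 + √(-4))*3)/3 = ((4 + 2*I)*3)/3 = (12 + 6*I)/3 = 4 + 2*I ≈ 4.0 + 2.0*I)
U(S, d) = -1 + 6*S (U(S, d) = 6*S - 1 = -1 + 6*S)
(U(6, 5) - 8)*p = ((-1 + 6*6) - 8)*(4 + 2*I) = ((-1 + 36) - 8)*(4 + 2*I) = (35 - 8)*(4 + 2*I) = 27*(4 + 2*I) = 108 + 54*I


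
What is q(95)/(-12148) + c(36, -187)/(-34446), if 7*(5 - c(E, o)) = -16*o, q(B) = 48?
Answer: 6086945/732287514 ≈ 0.0083122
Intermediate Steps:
c(E, o) = 5 + 16*o/7 (c(E, o) = 5 - (-16)*o/7 = 5 + 16*o/7)
q(95)/(-12148) + c(36, -187)/(-34446) = 48/(-12148) + (5 + (16/7)*(-187))/(-34446) = 48*(-1/12148) + (5 - 2992/7)*(-1/34446) = -12/3037 - 2957/7*(-1/34446) = -12/3037 + 2957/241122 = 6086945/732287514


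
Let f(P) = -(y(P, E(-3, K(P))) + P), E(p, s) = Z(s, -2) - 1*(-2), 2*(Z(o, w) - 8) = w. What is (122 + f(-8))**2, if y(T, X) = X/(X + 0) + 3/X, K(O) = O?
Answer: 148996/9 ≈ 16555.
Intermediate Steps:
Z(o, w) = 8 + w/2
E(p, s) = 9 (E(p, s) = (8 + (1/2)*(-2)) - 1*(-2) = (8 - 1) + 2 = 7 + 2 = 9)
y(T, X) = 1 + 3/X (y(T, X) = X/X + 3/X = 1 + 3/X)
f(P) = -4/3 - P (f(P) = -((3 + 9)/9 + P) = -((1/9)*12 + P) = -(4/3 + P) = -4/3 - P)
(122 + f(-8))**2 = (122 + (-4/3 - 1*(-8)))**2 = (122 + (-4/3 + 8))**2 = (122 + 20/3)**2 = (386/3)**2 = 148996/9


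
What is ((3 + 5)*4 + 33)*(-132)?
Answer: -8580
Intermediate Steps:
((3 + 5)*4 + 33)*(-132) = (8*4 + 33)*(-132) = (32 + 33)*(-132) = 65*(-132) = -8580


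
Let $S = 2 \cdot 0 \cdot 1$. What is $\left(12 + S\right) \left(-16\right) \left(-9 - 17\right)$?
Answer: $4992$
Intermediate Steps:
$S = 0$ ($S = 0 \cdot 1 = 0$)
$\left(12 + S\right) \left(-16\right) \left(-9 - 17\right) = \left(12 + 0\right) \left(-16\right) \left(-9 - 17\right) = 12 \left(-16\right) \left(-26\right) = \left(-192\right) \left(-26\right) = 4992$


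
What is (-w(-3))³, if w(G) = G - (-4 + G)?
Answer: -64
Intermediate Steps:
w(G) = 4 (w(G) = G + (4 - G) = 4)
(-w(-3))³ = (-1*4)³ = (-4)³ = -64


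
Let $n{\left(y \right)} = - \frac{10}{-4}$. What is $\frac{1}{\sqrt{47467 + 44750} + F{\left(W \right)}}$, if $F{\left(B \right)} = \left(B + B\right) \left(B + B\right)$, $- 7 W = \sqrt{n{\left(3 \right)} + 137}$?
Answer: $- \frac{9114}{73700551} + \frac{2401 \sqrt{92217}}{221101653} \approx 0.003174$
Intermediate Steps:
$n{\left(y \right)} = \frac{5}{2}$ ($n{\left(y \right)} = \left(-10\right) \left(- \frac{1}{4}\right) = \frac{5}{2}$)
$W = - \frac{3 \sqrt{62}}{14}$ ($W = - \frac{\sqrt{\frac{5}{2} + 137}}{7} = - \frac{\sqrt{\frac{279}{2}}}{7} = - \frac{\frac{3}{2} \sqrt{62}}{7} = - \frac{3 \sqrt{62}}{14} \approx -1.6873$)
$F{\left(B \right)} = 4 B^{2}$ ($F{\left(B \right)} = 2 B 2 B = 4 B^{2}$)
$\frac{1}{\sqrt{47467 + 44750} + F{\left(W \right)}} = \frac{1}{\sqrt{47467 + 44750} + 4 \left(- \frac{3 \sqrt{62}}{14}\right)^{2}} = \frac{1}{\sqrt{92217} + 4 \cdot \frac{279}{98}} = \frac{1}{\sqrt{92217} + \frac{558}{49}} = \frac{1}{\frac{558}{49} + \sqrt{92217}}$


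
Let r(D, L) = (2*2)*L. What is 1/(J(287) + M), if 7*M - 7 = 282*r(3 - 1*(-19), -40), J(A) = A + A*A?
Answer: 7/533479 ≈ 1.3121e-5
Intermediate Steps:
J(A) = A + A²
r(D, L) = 4*L
M = -45113/7 (M = 1 + (282*(4*(-40)))/7 = 1 + (282*(-160))/7 = 1 + (⅐)*(-45120) = 1 - 45120/7 = -45113/7 ≈ -6444.7)
1/(J(287) + M) = 1/(287*(1 + 287) - 45113/7) = 1/(287*288 - 45113/7) = 1/(82656 - 45113/7) = 1/(533479/7) = 7/533479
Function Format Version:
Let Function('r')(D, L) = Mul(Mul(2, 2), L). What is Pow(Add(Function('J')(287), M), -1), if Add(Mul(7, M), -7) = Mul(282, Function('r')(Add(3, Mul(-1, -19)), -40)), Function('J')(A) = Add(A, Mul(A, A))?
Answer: Rational(7, 533479) ≈ 1.3121e-5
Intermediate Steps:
Function('J')(A) = Add(A, Pow(A, 2))
Function('r')(D, L) = Mul(4, L)
M = Rational(-45113, 7) (M = Add(1, Mul(Rational(1, 7), Mul(282, Mul(4, -40)))) = Add(1, Mul(Rational(1, 7), Mul(282, -160))) = Add(1, Mul(Rational(1, 7), -45120)) = Add(1, Rational(-45120, 7)) = Rational(-45113, 7) ≈ -6444.7)
Pow(Add(Function('J')(287), M), -1) = Pow(Add(Mul(287, Add(1, 287)), Rational(-45113, 7)), -1) = Pow(Add(Mul(287, 288), Rational(-45113, 7)), -1) = Pow(Add(82656, Rational(-45113, 7)), -1) = Pow(Rational(533479, 7), -1) = Rational(7, 533479)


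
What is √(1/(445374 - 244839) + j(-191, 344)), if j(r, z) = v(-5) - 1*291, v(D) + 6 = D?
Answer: I*√12144714239415/200535 ≈ 17.378*I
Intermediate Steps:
v(D) = -6 + D
j(r, z) = -302 (j(r, z) = (-6 - 5) - 1*291 = -11 - 291 = -302)
√(1/(445374 - 244839) + j(-191, 344)) = √(1/(445374 - 244839) - 302) = √(1/200535 - 302) = √(-60561569/200535) = I*√12144714239415/200535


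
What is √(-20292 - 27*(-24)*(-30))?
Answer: 2*I*√9933 ≈ 199.33*I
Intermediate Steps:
√(-20292 - 27*(-24)*(-30)) = √(-20292 + 648*(-30)) = √(-20292 - 19440) = √(-39732) = 2*I*√9933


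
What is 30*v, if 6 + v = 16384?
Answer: 491340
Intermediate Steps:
v = 16378 (v = -6 + 16384 = 16378)
30*v = 30*16378 = 491340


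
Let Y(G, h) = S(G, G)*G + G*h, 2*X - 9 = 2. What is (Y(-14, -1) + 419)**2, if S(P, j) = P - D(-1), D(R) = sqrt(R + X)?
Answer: 396523 + 26418*sqrt(2) ≈ 4.3388e+5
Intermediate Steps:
X = 11/2 (X = 9/2 + (1/2)*2 = 9/2 + 1 = 11/2 ≈ 5.5000)
D(R) = sqrt(11/2 + R) (D(R) = sqrt(R + 11/2) = sqrt(11/2 + R))
S(P, j) = P - 3*sqrt(2)/2 (S(P, j) = P - sqrt(22 + 4*(-1))/2 = P - sqrt(22 - 4)/2 = P - sqrt(18)/2 = P - 3*sqrt(2)/2)
Y(G, h) = G*h + G*(G - 3*sqrt(2)/2) (Y(G, h) = (G - 3*sqrt(2)/2)*G + G*h = G*(G - 3*sqrt(2)/2) + G*h = G*h + G*(G - 3*sqrt(2)/2))
(Y(-14, -1) + 419)**2 = ((1/2)*(-14)*(-3*sqrt(2) + 2*(-14) + 2*(-1)) + 419)**2 = ((1/2)*(-14)*(-3*sqrt(2) - 28 - 2) + 419)**2 = ((1/2)*(-14)*(-30 - 3*sqrt(2)) + 419)**2 = ((210 + 21*sqrt(2)) + 419)**2 = (629 + 21*sqrt(2))**2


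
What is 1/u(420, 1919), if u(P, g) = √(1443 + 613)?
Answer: √514/1028 ≈ 0.022054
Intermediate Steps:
u(P, g) = 2*√514 (u(P, g) = √2056 = 2*√514)
1/u(420, 1919) = 1/(2*√514) = √514/1028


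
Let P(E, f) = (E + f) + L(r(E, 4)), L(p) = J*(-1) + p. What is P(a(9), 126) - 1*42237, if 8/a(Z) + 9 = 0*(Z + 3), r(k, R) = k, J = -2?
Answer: -378997/9 ≈ -42111.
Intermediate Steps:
L(p) = 2 + p (L(p) = -2*(-1) + p = 2 + p)
a(Z) = -8/9 (a(Z) = 8/(-9 + 0*(Z + 3)) = 8/(-9 + 0*(3 + Z)) = 8/(-9 + 0) = 8/(-9) = 8*(-⅑) = -8/9)
P(E, f) = 2 + f + 2*E (P(E, f) = (E + f) + (2 + E) = 2 + f + 2*E)
P(a(9), 126) - 1*42237 = (2 + 126 + 2*(-8/9)) - 1*42237 = (2 + 126 - 16/9) - 42237 = 1136/9 - 42237 = -378997/9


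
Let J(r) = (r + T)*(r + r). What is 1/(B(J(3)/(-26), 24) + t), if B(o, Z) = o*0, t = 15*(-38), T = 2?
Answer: -1/570 ≈ -0.0017544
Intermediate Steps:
t = -570
J(r) = 2*r*(2 + r) (J(r) = (r + 2)*(r + r) = (2 + r)*(2*r) = 2*r*(2 + r))
B(o, Z) = 0
1/(B(J(3)/(-26), 24) + t) = 1/(0 - 570) = 1/(-570) = -1/570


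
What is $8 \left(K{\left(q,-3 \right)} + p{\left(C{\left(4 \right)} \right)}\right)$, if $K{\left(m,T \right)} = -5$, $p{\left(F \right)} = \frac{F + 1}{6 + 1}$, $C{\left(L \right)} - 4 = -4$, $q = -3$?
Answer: $- \frac{272}{7} \approx -38.857$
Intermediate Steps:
$C{\left(L \right)} = 0$ ($C{\left(L \right)} = 4 - 4 = 0$)
$p{\left(F \right)} = \frac{1}{7} + \frac{F}{7}$ ($p{\left(F \right)} = \frac{1 + F}{7} = \left(1 + F\right) \frac{1}{7} = \frac{1}{7} + \frac{F}{7}$)
$8 \left(K{\left(q,-3 \right)} + p{\left(C{\left(4 \right)} \right)}\right) = 8 \left(-5 + \left(\frac{1}{7} + \frac{1}{7} \cdot 0\right)\right) = 8 \left(-5 + \left(\frac{1}{7} + 0\right)\right) = 8 \left(-5 + \frac{1}{7}\right) = 8 \left(- \frac{34}{7}\right) = - \frac{272}{7}$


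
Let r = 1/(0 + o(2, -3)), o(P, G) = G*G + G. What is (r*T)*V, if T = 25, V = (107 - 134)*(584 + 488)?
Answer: -120600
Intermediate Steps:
V = -28944 (V = -27*1072 = -28944)
o(P, G) = G + G² (o(P, G) = G² + G = G + G²)
r = ⅙ (r = 1/(0 - 3*(1 - 3)) = 1/(0 - 3*(-2)) = 1/(0 + 6) = 1/6 = ⅙ ≈ 0.16667)
(r*T)*V = ((⅙)*25)*(-28944) = (25/6)*(-28944) = -120600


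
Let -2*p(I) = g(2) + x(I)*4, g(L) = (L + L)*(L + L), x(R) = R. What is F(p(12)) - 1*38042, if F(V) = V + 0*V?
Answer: -38074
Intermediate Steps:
g(L) = 4*L² (g(L) = (2*L)*(2*L) = 4*L²)
p(I) = -8 - 2*I (p(I) = -(4*2² + I*4)/2 = -(4*4 + 4*I)/2 = -(16 + 4*I)/2 = -8 - 2*I)
F(V) = V (F(V) = V + 0 = V)
F(p(12)) - 1*38042 = (-8 - 2*12) - 1*38042 = (-8 - 24) - 38042 = -32 - 38042 = -38074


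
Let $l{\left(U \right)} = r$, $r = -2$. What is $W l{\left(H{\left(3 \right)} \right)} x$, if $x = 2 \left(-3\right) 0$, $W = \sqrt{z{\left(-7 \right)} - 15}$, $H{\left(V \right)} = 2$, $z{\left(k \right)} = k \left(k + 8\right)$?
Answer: $0$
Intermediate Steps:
$z{\left(k \right)} = k \left(8 + k\right)$
$W = i \sqrt{22}$ ($W = \sqrt{- 7 \left(8 - 7\right) - 15} = \sqrt{\left(-7\right) 1 - 15} = \sqrt{-7 - 15} = \sqrt{-22} = i \sqrt{22} \approx 4.6904 i$)
$l{\left(U \right)} = -2$
$x = 0$ ($x = \left(-6\right) 0 = 0$)
$W l{\left(H{\left(3 \right)} \right)} x = i \sqrt{22} \left(-2\right) 0 = - 2 i \sqrt{22} \cdot 0 = 0$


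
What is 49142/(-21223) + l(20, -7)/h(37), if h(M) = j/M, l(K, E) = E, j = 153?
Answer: -13015483/3247119 ≈ -4.0083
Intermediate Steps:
h(M) = 153/M
49142/(-21223) + l(20, -7)/h(37) = 49142/(-21223) - 7/(153/37) = 49142*(-1/21223) - 7/(153*(1/37)) = -49142/21223 - 7/153/37 = -49142/21223 - 7*37/153 = -49142/21223 - 259/153 = -13015483/3247119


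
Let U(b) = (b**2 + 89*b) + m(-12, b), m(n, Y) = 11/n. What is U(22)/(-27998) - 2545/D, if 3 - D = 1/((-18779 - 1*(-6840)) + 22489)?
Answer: -9021798700157/10633304424 ≈ -848.45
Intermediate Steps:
U(b) = -11/12 + b**2 + 89*b (U(b) = (b**2 + 89*b) + 11/(-12) = (b**2 + 89*b) + 11*(-1/12) = (b**2 + 89*b) - 11/12 = -11/12 + b**2 + 89*b)
D = 31649/10550 (D = 3 - 1/((-18779 - 1*(-6840)) + 22489) = 3 - 1/((-18779 + 6840) + 22489) = 3 - 1/(-11939 + 22489) = 3 - 1/10550 = 31649/10550 ≈ 2.9999)
U(22)/(-27998) - 2545/D = (-11/12 + 22**2 + 89*22)/(-27998) - 2545/31649/10550 = (-11/12 + 484 + 1958)*(-1/27998) - 2545*10550/31649 = (29293/12)*(-1/27998) - 26849750/31649 = -29293/335976 - 26849750/31649 = -9021798700157/10633304424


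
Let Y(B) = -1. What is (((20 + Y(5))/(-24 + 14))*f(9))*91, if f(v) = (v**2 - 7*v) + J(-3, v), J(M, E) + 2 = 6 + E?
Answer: -53599/10 ≈ -5359.9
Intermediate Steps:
J(M, E) = 4 + E (J(M, E) = -2 + (6 + E) = 4 + E)
f(v) = 4 + v**2 - 6*v (f(v) = (v**2 - 7*v) + (4 + v) = 4 + v**2 - 6*v)
(((20 + Y(5))/(-24 + 14))*f(9))*91 = (((20 - 1)/(-24 + 14))*(4 + 9**2 - 6*9))*91 = ((19/(-10))*(4 + 81 - 54))*91 = ((19*(-1/10))*31)*91 = -19/10*31*91 = -589/10*91 = -53599/10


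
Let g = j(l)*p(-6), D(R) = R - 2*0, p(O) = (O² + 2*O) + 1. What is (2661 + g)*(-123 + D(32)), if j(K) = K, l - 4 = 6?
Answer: -264901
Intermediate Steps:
l = 10 (l = 4 + 6 = 10)
p(O) = 1 + O² + 2*O
D(R) = R (D(R) = R + 0 = R)
g = 250 (g = 10*(1 + (-6)² + 2*(-6)) = 10*(1 + 36 - 12) = 10*25 = 250)
(2661 + g)*(-123 + D(32)) = (2661 + 250)*(-123 + 32) = 2911*(-91) = -264901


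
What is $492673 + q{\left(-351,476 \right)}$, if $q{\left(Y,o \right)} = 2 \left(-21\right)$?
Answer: $492631$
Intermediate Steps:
$q{\left(Y,o \right)} = -42$
$492673 + q{\left(-351,476 \right)} = 492673 - 42 = 492631$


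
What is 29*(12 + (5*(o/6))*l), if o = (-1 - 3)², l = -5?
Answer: -4756/3 ≈ -1585.3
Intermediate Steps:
o = 16 (o = (-4)² = 16)
29*(12 + (5*(o/6))*l) = 29*(12 + (5*(16/6))*(-5)) = 29*(12 + (5*(16*(⅙)))*(-5)) = 29*(12 + (5*(8/3))*(-5)) = 29*(12 + (40/3)*(-5)) = 29*(12 - 200/3) = 29*(-164/3) = -4756/3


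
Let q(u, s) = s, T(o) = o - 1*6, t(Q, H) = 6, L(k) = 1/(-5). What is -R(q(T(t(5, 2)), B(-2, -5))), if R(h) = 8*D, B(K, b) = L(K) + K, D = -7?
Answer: 56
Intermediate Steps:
L(k) = -⅕
T(o) = -6 + o (T(o) = o - 6 = -6 + o)
B(K, b) = -⅕ + K
R(h) = -56 (R(h) = 8*(-7) = -56)
-R(q(T(t(5, 2)), B(-2, -5))) = -1*(-56) = 56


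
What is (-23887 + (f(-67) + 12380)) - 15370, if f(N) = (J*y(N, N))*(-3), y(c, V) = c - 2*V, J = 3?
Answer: -27480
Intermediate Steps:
f(N) = 9*N (f(N) = (3*(N - 2*N))*(-3) = (3*(-N))*(-3) = -3*N*(-3) = 9*N)
(-23887 + (f(-67) + 12380)) - 15370 = (-23887 + (9*(-67) + 12380)) - 15370 = (-23887 + (-603 + 12380)) - 15370 = (-23887 + 11777) - 15370 = -12110 - 15370 = -27480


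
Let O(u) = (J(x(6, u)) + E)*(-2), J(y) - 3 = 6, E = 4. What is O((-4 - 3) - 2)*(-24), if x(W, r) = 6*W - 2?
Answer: 624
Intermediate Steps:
x(W, r) = -2 + 6*W
J(y) = 9 (J(y) = 3 + 6 = 9)
O(u) = -26 (O(u) = (9 + 4)*(-2) = 13*(-2) = -26)
O((-4 - 3) - 2)*(-24) = -26*(-24) = 624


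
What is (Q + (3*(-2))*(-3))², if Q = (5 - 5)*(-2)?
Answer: 324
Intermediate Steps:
Q = 0 (Q = 0*(-2) = 0)
(Q + (3*(-2))*(-3))² = (0 + (3*(-2))*(-3))² = (0 - 6*(-3))² = (0 + 18)² = 18² = 324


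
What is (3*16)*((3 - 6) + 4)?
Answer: 48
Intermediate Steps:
(3*16)*((3 - 6) + 4) = 48*(-3 + 4) = 48*1 = 48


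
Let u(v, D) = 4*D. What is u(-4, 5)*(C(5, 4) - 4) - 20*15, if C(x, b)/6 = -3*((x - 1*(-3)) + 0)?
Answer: -3260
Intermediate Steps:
C(x, b) = -54 - 18*x (C(x, b) = 6*(-3*((x - 1*(-3)) + 0)) = 6*(-3*((x + 3) + 0)) = 6*(-3*((3 + x) + 0)) = 6*(-3*(3 + x)) = 6*(-9 - 3*x) = -54 - 18*x)
u(-4, 5)*(C(5, 4) - 4) - 20*15 = (4*5)*((-54 - 18*5) - 4) - 20*15 = 20*((-54 - 90) - 4) - 300 = 20*(-144 - 4) - 300 = 20*(-148) - 300 = -2960 - 300 = -3260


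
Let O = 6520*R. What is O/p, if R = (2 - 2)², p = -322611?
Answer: 0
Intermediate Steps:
R = 0 (R = 0² = 0)
O = 0 (O = 6520*0 = 0)
O/p = 0/(-322611) = 0*(-1/322611) = 0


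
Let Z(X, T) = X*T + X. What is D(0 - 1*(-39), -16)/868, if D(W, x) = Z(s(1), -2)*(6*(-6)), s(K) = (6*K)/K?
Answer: 54/217 ≈ 0.24885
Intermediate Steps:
s(K) = 6
Z(X, T) = X + T*X (Z(X, T) = T*X + X = X + T*X)
D(W, x) = 216 (D(W, x) = (6*(1 - 2))*(6*(-6)) = (6*(-1))*(-36) = -6*(-36) = 216)
D(0 - 1*(-39), -16)/868 = 216/868 = 216*(1/868) = 54/217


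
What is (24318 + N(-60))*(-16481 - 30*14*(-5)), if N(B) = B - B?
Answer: -349717158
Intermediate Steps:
N(B) = 0
(24318 + N(-60))*(-16481 - 30*14*(-5)) = (24318 + 0)*(-16481 - 30*14*(-5)) = 24318*(-16481 - 420*(-5)) = 24318*(-16481 + 2100) = 24318*(-14381) = -349717158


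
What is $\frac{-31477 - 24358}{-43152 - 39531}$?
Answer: $\frac{55835}{82683} \approx 0.67529$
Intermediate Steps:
$\frac{-31477 - 24358}{-43152 - 39531} = - \frac{55835}{-82683} = \left(-55835\right) \left(- \frac{1}{82683}\right) = \frac{55835}{82683}$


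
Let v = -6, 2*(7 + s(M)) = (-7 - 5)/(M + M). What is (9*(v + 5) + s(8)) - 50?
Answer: -531/8 ≈ -66.375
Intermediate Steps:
s(M) = -7 - 3/M (s(M) = -7 + ((-7 - 5)/(M + M))/2 = -7 + (-12*1/(2*M))/2 = -7 + (-6/M)/2 = -7 - 3/M)
(9*(v + 5) + s(8)) - 50 = (9*(-6 + 5) + (-7 - 3/8)) - 50 = (9*(-1) + (-7 - 3*⅛)) - 50 = (-9 + (-7 - 3/8)) - 50 = (-9 - 59/8) - 50 = -131/8 - 50 = -531/8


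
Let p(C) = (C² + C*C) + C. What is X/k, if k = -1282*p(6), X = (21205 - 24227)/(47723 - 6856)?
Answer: 1511/2043268266 ≈ 7.3950e-7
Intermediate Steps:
p(C) = C + 2*C² (p(C) = (C² + C²) + C = 2*C² + C = C + 2*C²)
X = -3022/40867 ≈ -0.073947
k = -99996 (k = -7692*(1 + 2*6) = -7692*(1 + 12) = -7692*13 = -1282*78 = -99996)
X/k = -3022/40867/(-99996) = -3022/40867*(-1/99996) = 1511/2043268266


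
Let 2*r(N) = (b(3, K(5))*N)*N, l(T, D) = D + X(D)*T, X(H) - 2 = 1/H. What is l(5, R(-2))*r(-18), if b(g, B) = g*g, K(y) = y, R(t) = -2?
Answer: 8019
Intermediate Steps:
b(g, B) = g**2
X(H) = 2 + 1/H
l(T, D) = D + T*(2 + 1/D) (l(T, D) = D + (2 + 1/D)*T = D + T*(2 + 1/D))
r(N) = 9*N**2/2 (r(N) = ((3**2*N)*N)/2 = ((9*N)*N)/2 = (9*N**2)/2 = 9*N**2/2)
l(5, R(-2))*r(-18) = (-2 + 2*5 + 5/(-2))*((9/2)*(-18)**2) = (-2 + 10 + 5*(-1/2))*((9/2)*324) = (-2 + 10 - 5/2)*1458 = (11/2)*1458 = 8019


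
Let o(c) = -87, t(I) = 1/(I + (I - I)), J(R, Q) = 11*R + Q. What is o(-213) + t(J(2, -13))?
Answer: -782/9 ≈ -86.889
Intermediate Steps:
J(R, Q) = Q + 11*R
t(I) = 1/I (t(I) = 1/(I + 0) = 1/I)
o(-213) + t(J(2, -13)) = -87 + 1/(-13 + 11*2) = -87 + 1/(-13 + 22) = -87 + 1/9 = -87 + ⅑ = -782/9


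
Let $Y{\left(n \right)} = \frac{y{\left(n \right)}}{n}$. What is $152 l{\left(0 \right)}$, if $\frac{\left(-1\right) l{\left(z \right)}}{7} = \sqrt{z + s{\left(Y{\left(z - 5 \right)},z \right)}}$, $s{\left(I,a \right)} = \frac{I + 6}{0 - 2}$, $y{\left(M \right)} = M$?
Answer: $- 532 i \sqrt{14} \approx - 1990.6 i$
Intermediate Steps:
$Y{\left(n \right)} = 1$ ($Y{\left(n \right)} = \frac{n}{n} = 1$)
$s{\left(I,a \right)} = -3 - \frac{I}{2}$ ($s{\left(I,a \right)} = \frac{6 + I}{-2} = \left(6 + I\right) \left(- \frac{1}{2}\right) = -3 - \frac{I}{2}$)
$l{\left(z \right)} = - 7 \sqrt{- \frac{7}{2} + z}$ ($l{\left(z \right)} = - 7 \sqrt{z - \frac{7}{2}} = - 7 \sqrt{- \frac{7}{2} + z}$)
$152 l{\left(0 \right)} = 152 \left(- \frac{7 \sqrt{2} \sqrt{\frac{35 - 0 + 2 \cdot 0^{2}}{-5 + 0}}}{2}\right) = 152 \left(- \frac{7 \sqrt{2} \sqrt{\frac{35 + 0 + 2 \cdot 0}{-5}}}{2}\right) = 152 \left(- \frac{7 \sqrt{2} \sqrt{- \frac{35 + 0 + 0}{5}}}{2}\right) = 152 \left(- \frac{7 \sqrt{2} \sqrt{\left(- \frac{1}{5}\right) 35}}{2}\right) = 152 \left(- \frac{7 \sqrt{2} \sqrt{-7}}{2}\right) = 152 \left(- \frac{7 \sqrt{2} i \sqrt{7}}{2}\right) = 152 \left(- \frac{7 i \sqrt{14}}{2}\right) = - 532 i \sqrt{14}$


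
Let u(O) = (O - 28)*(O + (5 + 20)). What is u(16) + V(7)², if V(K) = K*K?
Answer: 1909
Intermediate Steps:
V(K) = K²
u(O) = (-28 + O)*(25 + O) (u(O) = (-28 + O)*(O + 25) = (-28 + O)*(25 + O))
u(16) + V(7)² = (-700 + 16² - 3*16) + (7²)² = (-700 + 256 - 48) + 49² = -492 + 2401 = 1909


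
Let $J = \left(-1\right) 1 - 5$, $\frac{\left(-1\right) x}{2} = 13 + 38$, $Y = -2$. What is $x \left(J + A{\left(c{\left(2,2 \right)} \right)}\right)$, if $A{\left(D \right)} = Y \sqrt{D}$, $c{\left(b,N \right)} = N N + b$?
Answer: $612 + 204 \sqrt{6} \approx 1111.7$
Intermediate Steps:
$c{\left(b,N \right)} = b + N^{2}$ ($c{\left(b,N \right)} = N^{2} + b = b + N^{2}$)
$x = -102$ ($x = - 2 \left(13 + 38\right) = \left(-2\right) 51 = -102$)
$A{\left(D \right)} = - 2 \sqrt{D}$
$J = -6$ ($J = -1 - 5 = -6$)
$x \left(J + A{\left(c{\left(2,2 \right)} \right)}\right) = - 102 \left(-6 - 2 \sqrt{2 + 2^{2}}\right) = - 102 \left(-6 - 2 \sqrt{2 + 4}\right) = - 102 \left(-6 - 2 \sqrt{6}\right) = 612 + 204 \sqrt{6}$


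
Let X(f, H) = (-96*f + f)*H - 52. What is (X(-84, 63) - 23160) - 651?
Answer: 478877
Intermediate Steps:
X(f, H) = -52 - 95*H*f (X(f, H) = (-95*f)*H - 52 = -95*H*f - 52 = -52 - 95*H*f)
(X(-84, 63) - 23160) - 651 = ((-52 - 95*63*(-84)) - 23160) - 651 = ((-52 + 502740) - 23160) - 651 = (502688 - 23160) - 651 = 479528 - 651 = 478877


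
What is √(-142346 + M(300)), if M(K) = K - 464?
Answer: I*√142510 ≈ 377.5*I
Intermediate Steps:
M(K) = -464 + K
√(-142346 + M(300)) = √(-142346 + (-464 + 300)) = √(-142346 - 164) = √(-142510) = I*√142510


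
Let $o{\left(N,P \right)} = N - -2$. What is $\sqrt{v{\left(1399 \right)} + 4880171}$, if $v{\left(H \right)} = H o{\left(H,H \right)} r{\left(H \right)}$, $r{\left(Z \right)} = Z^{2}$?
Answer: $\sqrt{3836116882970} \approx 1.9586 \cdot 10^{6}$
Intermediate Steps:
$o{\left(N,P \right)} = 2 + N$ ($o{\left(N,P \right)} = N + 2 = 2 + N$)
$v{\left(H \right)} = H^{3} \left(2 + H\right)$ ($v{\left(H \right)} = H \left(2 + H\right) H^{2} = H^{3} \left(2 + H\right)$)
$\sqrt{v{\left(1399 \right)} + 4880171} = \sqrt{1399^{3} \left(2 + 1399\right) + 4880171} = \sqrt{2738124199 \cdot 1401 + 4880171} = \sqrt{3836112002799 + 4880171} = \sqrt{3836116882970}$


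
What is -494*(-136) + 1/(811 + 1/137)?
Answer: 7464680009/111108 ≈ 67184.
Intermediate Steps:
-494*(-136) + 1/(811 + 1/137) = 67184 + 1/(811 + 1/137) = 67184 + 1/(111108/137) = 67184 + 137/111108 = 7464680009/111108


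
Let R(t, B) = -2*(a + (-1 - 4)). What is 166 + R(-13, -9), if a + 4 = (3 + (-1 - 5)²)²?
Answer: -2858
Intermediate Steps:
a = 1517 (a = -4 + (3 + (-1 - 5)²)² = -4 + (3 + (-6)²)² = -4 + (3 + 36)² = -4 + 39² = -4 + 1521 = 1517)
R(t, B) = -3024 (R(t, B) = -2*(1517 + (-1 - 4)) = -2*(1517 - 5) = -2*1512 = -3024)
166 + R(-13, -9) = 166 - 3024 = -2858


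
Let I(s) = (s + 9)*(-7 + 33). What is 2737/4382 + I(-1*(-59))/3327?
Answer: 2407625/2082702 ≈ 1.1560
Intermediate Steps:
I(s) = 234 + 26*s (I(s) = (9 + s)*26 = 234 + 26*s)
2737/4382 + I(-1*(-59))/3327 = 2737/4382 + (234 + 26*(-1*(-59)))/3327 = 2737*(1/4382) + (234 + 26*59)*(1/3327) = 391/626 + (234 + 1534)*(1/3327) = 391/626 + 1768*(1/3327) = 391/626 + 1768/3327 = 2407625/2082702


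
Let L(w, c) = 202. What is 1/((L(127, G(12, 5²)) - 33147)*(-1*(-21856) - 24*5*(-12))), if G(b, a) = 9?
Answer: -1/767486720 ≈ -1.3030e-9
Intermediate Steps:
1/((L(127, G(12, 5²)) - 33147)*(-1*(-21856) - 24*5*(-12))) = 1/((202 - 33147)*(-1*(-21856) - 24*5*(-12))) = 1/(-32945*(21856 - 120*(-12))) = 1/(-32945*(21856 + 1440)) = 1/(-32945*23296) = 1/(-767486720) = -1/767486720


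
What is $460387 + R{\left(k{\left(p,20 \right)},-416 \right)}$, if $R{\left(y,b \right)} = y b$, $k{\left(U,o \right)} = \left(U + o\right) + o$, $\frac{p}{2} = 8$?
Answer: $437091$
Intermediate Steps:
$p = 16$ ($p = 2 \cdot 8 = 16$)
$k{\left(U,o \right)} = U + 2 o$
$R{\left(y,b \right)} = b y$
$460387 + R{\left(k{\left(p,20 \right)},-416 \right)} = 460387 - 416 \left(16 + 2 \cdot 20\right) = 460387 - 416 \left(16 + 40\right) = 460387 - 23296 = 437091$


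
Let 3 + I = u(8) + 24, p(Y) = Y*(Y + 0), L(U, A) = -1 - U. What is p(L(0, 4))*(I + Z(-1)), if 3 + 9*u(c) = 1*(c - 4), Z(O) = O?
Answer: 181/9 ≈ 20.111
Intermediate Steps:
p(Y) = Y² (p(Y) = Y*Y = Y²)
u(c) = -7/9 + c/9 (u(c) = -⅓ + (1*(c - 4))/9 = -⅓ + (1*(-4 + c))/9 = -⅓ + (-4 + c)/9 = -⅓ + (-4/9 + c/9) = -7/9 + c/9)
I = 190/9 (I = -3 + ((-7/9 + (⅑)*8) + 24) = -3 + ((-7/9 + 8/9) + 24) = -3 + (⅑ + 24) = -3 + 217/9 = 190/9 ≈ 21.111)
p(L(0, 4))*(I + Z(-1)) = (-1 - 1*0)²*(190/9 - 1) = (-1 + 0)²*(181/9) = (-1)²*(181/9) = 1*(181/9) = 181/9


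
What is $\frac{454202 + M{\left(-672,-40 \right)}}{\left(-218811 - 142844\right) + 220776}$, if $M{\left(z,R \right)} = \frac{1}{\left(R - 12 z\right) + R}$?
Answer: $- \frac{3626348769}{1124777936} \approx -3.2241$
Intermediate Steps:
$M{\left(z,R \right)} = \frac{1}{- 12 z + 2 R}$
$\frac{454202 + M{\left(-672,-40 \right)}}{\left(-218811 - 142844\right) + 220776} = \frac{454202 + \frac{1}{2 \left(-40 - -4032\right)}}{\left(-218811 - 142844\right) + 220776} = \frac{454202 + \frac{1}{2 \left(-40 + 4032\right)}}{-361655 + 220776} = \frac{454202 + \frac{1}{2 \cdot 3992}}{-140879} = \left(454202 + \frac{1}{2} \cdot \frac{1}{3992}\right) \left(- \frac{1}{140879}\right) = \left(454202 + \frac{1}{7984}\right) \left(- \frac{1}{140879}\right) = \frac{3626348769}{7984} \left(- \frac{1}{140879}\right) = - \frac{3626348769}{1124777936}$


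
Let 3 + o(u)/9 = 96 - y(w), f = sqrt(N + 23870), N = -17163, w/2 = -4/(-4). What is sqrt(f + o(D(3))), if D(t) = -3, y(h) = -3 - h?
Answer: sqrt(882 + sqrt(6707)) ≈ 31.047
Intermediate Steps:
w = 2 (w = 2*(-4/(-4)) = 2*(-4*(-1/4)) = 2*1 = 2)
f = sqrt(6707) (f = sqrt(-17163 + 23870) = sqrt(6707) ≈ 81.896)
o(u) = 882 (o(u) = -27 + 9*(96 - (-3 - 1*2)) = -27 + 9*(96 - (-3 - 2)) = -27 + 9*(96 - 1*(-5)) = -27 + 9*(96 + 5) = -27 + 9*101 = -27 + 909 = 882)
sqrt(f + o(D(3))) = sqrt(sqrt(6707) + 882) = sqrt(882 + sqrt(6707))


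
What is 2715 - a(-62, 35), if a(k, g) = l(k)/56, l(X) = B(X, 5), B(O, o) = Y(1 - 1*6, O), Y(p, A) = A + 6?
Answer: 2716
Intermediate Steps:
Y(p, A) = 6 + A
B(O, o) = 6 + O
l(X) = 6 + X
a(k, g) = 3/28 + k/56 (a(k, g) = (6 + k)/56 = (6 + k)*(1/56) = 3/28 + k/56)
2715 - a(-62, 35) = 2715 - (3/28 + (1/56)*(-62)) = 2715 - (3/28 - 31/28) = 2715 - 1*(-1) = 2715 + 1 = 2716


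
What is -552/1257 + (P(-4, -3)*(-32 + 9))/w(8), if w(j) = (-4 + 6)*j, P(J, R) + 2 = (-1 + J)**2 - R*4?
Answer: -340239/6704 ≈ -50.752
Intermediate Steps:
P(J, R) = -2 + (-1 + J)**2 - 4*R (P(J, R) = -2 + ((-1 + J)**2 - R*4) = -2 + ((-1 + J)**2 - 4*R) = -2 + (-1 + J)**2 - 4*R)
w(j) = 2*j
-552/1257 + (P(-4, -3)*(-32 + 9))/w(8) = -552/1257 + ((-2 + (-1 - 4)**2 - 4*(-3))*(-32 + 9))/((2*8)) = -552*1/1257 + ((-2 + (-5)**2 + 12)*(-23))/16 = -184/419 + ((-2 + 25 + 12)*(-23))*(1/16) = -184/419 + (35*(-23))*(1/16) = -184/419 - 805*1/16 = -184/419 - 805/16 = -340239/6704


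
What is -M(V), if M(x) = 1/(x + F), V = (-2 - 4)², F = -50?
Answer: 1/14 ≈ 0.071429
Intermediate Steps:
V = 36 (V = (-6)² = 36)
M(x) = 1/(-50 + x) (M(x) = 1/(x - 50) = 1/(-50 + x))
-M(V) = -1/(-50 + 36) = -1/(-14) = -1*(-1/14) = 1/14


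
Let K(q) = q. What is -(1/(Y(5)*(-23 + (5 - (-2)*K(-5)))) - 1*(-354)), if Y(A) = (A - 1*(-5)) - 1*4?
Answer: -59471/168 ≈ -353.99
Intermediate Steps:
Y(A) = 1 + A (Y(A) = (A + 5) - 4 = (5 + A) - 4 = 1 + A)
-(1/(Y(5)*(-23 + (5 - (-2)*K(-5)))) - 1*(-354)) = -(1/((1 + 5)*(-23 + (5 - (-2)*(-5)))) - 1*(-354)) = -(1/(6*(-23 + (5 - 1*10))) + 354) = -(1/(6*(-23 + (5 - 10))) + 354) = -(1/(6*(-23 - 5)) + 354) = -(1/(6*(-28)) + 354) = -(1/(-168) + 354) = -(-1/168 + 354) = -1*59471/168 = -59471/168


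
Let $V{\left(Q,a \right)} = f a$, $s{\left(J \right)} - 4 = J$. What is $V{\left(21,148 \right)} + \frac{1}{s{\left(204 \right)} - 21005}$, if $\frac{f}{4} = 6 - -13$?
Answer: $\frac{233924655}{20797} \approx 11248.0$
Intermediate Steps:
$f = 76$ ($f = 4 \left(6 - -13\right) = 4 \left(6 + 13\right) = 4 \cdot 19 = 76$)
$s{\left(J \right)} = 4 + J$
$V{\left(Q,a \right)} = 76 a$
$V{\left(21,148 \right)} + \frac{1}{s{\left(204 \right)} - 21005} = 76 \cdot 148 + \frac{1}{\left(4 + 204\right) - 21005} = 11248 + \frac{1}{208 - 21005} = 11248 + \frac{1}{-20797} = 11248 - \frac{1}{20797} = \frac{233924655}{20797}$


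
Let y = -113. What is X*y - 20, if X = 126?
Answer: -14258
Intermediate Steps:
X*y - 20 = 126*(-113) - 20 = -14238 - 20 = -14258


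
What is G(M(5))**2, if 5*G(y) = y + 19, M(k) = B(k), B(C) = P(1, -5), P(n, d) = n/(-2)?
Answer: 1369/100 ≈ 13.690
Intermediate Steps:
P(n, d) = -n/2 (P(n, d) = n*(-1/2) = -n/2)
B(C) = -1/2 (B(C) = -1/2*1 = -1/2)
M(k) = -1/2
G(y) = 19/5 + y/5 (G(y) = (y + 19)/5 = (19 + y)/5 = 19/5 + y/5)
G(M(5))**2 = (19/5 + (1/5)*(-1/2))**2 = (19/5 - 1/10)**2 = (37/10)**2 = 1369/100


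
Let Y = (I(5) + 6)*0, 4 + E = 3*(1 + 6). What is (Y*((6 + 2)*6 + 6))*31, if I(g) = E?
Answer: 0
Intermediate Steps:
E = 17 (E = -4 + 3*(1 + 6) = -4 + 3*7 = -4 + 21 = 17)
I(g) = 17
Y = 0 (Y = (17 + 6)*0 = 23*0 = 0)
(Y*((6 + 2)*6 + 6))*31 = (0*((6 + 2)*6 + 6))*31 = (0*(8*6 + 6))*31 = (0*(48 + 6))*31 = (0*54)*31 = 0*31 = 0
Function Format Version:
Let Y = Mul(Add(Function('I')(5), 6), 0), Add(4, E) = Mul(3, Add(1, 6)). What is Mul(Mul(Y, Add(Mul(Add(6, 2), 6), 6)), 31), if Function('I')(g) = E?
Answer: 0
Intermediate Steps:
E = 17 (E = Add(-4, Mul(3, Add(1, 6))) = Add(-4, Mul(3, 7)) = Add(-4, 21) = 17)
Function('I')(g) = 17
Y = 0 (Y = Mul(Add(17, 6), 0) = Mul(23, 0) = 0)
Mul(Mul(Y, Add(Mul(Add(6, 2), 6), 6)), 31) = Mul(Mul(0, Add(Mul(Add(6, 2), 6), 6)), 31) = Mul(Mul(0, Add(Mul(8, 6), 6)), 31) = Mul(Mul(0, Add(48, 6)), 31) = Mul(Mul(0, 54), 31) = Mul(0, 31) = 0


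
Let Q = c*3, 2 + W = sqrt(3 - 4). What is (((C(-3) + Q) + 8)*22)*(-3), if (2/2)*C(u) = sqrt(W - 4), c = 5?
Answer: -1518 - 66*sqrt(-6 + I) ≈ -1531.4 - 162.22*I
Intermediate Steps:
W = -2 + I (W = -2 + sqrt(3 - 4) = -2 + sqrt(-1) = -2 + I ≈ -2.0 + 1.0*I)
Q = 15 (Q = 5*3 = 15)
C(u) = sqrt(-6 + I) (C(u) = sqrt((-2 + I) - 4) = sqrt(-6 + I))
(((C(-3) + Q) + 8)*22)*(-3) = (((sqrt(-6 + I) + 15) + 8)*22)*(-3) = (((15 + sqrt(-6 + I)) + 8)*22)*(-3) = ((23 + sqrt(-6 + I))*22)*(-3) = (506 + 22*sqrt(-6 + I))*(-3) = -1518 - 66*sqrt(-6 + I)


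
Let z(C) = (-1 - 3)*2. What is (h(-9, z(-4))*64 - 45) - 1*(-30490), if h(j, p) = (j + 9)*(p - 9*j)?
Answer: 30445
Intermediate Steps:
z(C) = -8 (z(C) = -4*2 = -8)
h(j, p) = (9 + j)*(p - 9*j)
(h(-9, z(-4))*64 - 45) - 1*(-30490) = ((-81*(-9) - 9*(-9)**2 + 9*(-8) - 9*(-8))*64 - 45) - 1*(-30490) = ((729 - 9*81 - 72 + 72)*64 - 45) + 30490 = ((729 - 729 - 72 + 72)*64 - 45) + 30490 = (0*64 - 45) + 30490 = (0 - 45) + 30490 = -45 + 30490 = 30445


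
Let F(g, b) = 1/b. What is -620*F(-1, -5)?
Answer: 124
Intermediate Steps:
F(g, b) = 1/b
-620*F(-1, -5) = -620/(-5) = -620*(-⅕) = 124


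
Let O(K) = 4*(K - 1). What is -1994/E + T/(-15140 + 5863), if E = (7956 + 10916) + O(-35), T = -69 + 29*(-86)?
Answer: 14750763/86869828 ≈ 0.16980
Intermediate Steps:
O(K) = -4 + 4*K (O(K) = 4*(-1 + K) = -4 + 4*K)
T = -2563 (T = -69 - 2494 = -2563)
E = 18728 (E = (7956 + 10916) + (-4 + 4*(-35)) = 18872 + (-4 - 140) = 18872 - 144 = 18728)
-1994/E + T/(-15140 + 5863) = -1994/18728 - 2563/(-15140 + 5863) = -1994*1/18728 - 2563/(-9277) = -997/9364 - 2563*(-1/9277) = -997/9364 + 2563/9277 = 14750763/86869828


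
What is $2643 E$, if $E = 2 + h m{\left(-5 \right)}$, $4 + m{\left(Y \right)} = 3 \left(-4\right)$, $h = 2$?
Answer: $-79290$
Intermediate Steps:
$m{\left(Y \right)} = -16$ ($m{\left(Y \right)} = -4 + 3 \left(-4\right) = -4 - 12 = -16$)
$E = -30$ ($E = 2 + 2 \left(-16\right) = 2 - 32 = -30$)
$2643 E = 2643 \left(-30\right) = -79290$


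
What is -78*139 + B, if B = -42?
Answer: -10884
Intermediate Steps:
-78*139 + B = -78*139 - 42 = -10842 - 42 = -10884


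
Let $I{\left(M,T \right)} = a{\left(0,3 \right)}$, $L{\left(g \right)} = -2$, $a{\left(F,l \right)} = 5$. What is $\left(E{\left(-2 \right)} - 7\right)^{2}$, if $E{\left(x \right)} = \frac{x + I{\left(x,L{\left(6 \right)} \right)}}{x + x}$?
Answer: $\frac{961}{16} \approx 60.063$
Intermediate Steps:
$I{\left(M,T \right)} = 5$
$E{\left(x \right)} = \frac{5 + x}{2 x}$ ($E{\left(x \right)} = \frac{x + 5}{x + x} = \frac{5 + x}{2 x}$)
$\left(E{\left(-2 \right)} - 7\right)^{2} = \left(\frac{5 - 2}{2 \left(-2\right)} - 7\right)^{2} = \left(\frac{1}{2} \left(- \frac{1}{2}\right) 3 - 7\right)^{2} = \left(- \frac{3}{4} - 7\right)^{2} = \left(- \frac{31}{4}\right)^{2} = \frac{961}{16}$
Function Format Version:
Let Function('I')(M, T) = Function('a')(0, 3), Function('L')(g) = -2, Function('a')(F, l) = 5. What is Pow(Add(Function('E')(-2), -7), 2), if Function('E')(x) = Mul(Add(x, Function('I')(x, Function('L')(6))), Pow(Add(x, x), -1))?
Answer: Rational(961, 16) ≈ 60.063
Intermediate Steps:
Function('I')(M, T) = 5
Function('E')(x) = Mul(Rational(1, 2), Pow(x, -1), Add(5, x)) (Function('E')(x) = Mul(Add(x, 5), Pow(Add(x, x), -1)) = Mul(Add(5, x), Pow(Mul(2, x), -1)) = Mul(Add(5, x), Mul(Rational(1, 2), Pow(x, -1))) = Mul(Rational(1, 2), Pow(x, -1), Add(5, x)))
Pow(Add(Function('E')(-2), -7), 2) = Pow(Add(Mul(Rational(1, 2), Pow(-2, -1), Add(5, -2)), -7), 2) = Pow(Add(Mul(Rational(1, 2), Rational(-1, 2), 3), -7), 2) = Pow(Add(Rational(-3, 4), -7), 2) = Pow(Rational(-31, 4), 2) = Rational(961, 16)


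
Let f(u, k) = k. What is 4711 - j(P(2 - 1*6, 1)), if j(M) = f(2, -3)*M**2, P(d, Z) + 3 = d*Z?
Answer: 4858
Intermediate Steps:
P(d, Z) = -3 + Z*d (P(d, Z) = -3 + d*Z = -3 + Z*d)
j(M) = -3*M**2
4711 - j(P(2 - 1*6, 1)) = 4711 - (-3)*(-3 + 1*(2 - 1*6))**2 = 4711 - (-3)*(-3 + 1*(2 - 6))**2 = 4711 - (-3)*(-3 + 1*(-4))**2 = 4711 - (-3)*(-3 - 4)**2 = 4711 - (-3)*(-7)**2 = 4711 - (-3)*49 = 4711 - 1*(-147) = 4711 + 147 = 4858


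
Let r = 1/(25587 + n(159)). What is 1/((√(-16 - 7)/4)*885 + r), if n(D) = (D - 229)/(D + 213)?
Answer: 4721073824/136003899799446137037 - 26726386597778620*I*√23/136003899799446137037 ≈ 3.4713e-11 - 0.00094244*I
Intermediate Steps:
n(D) = (-229 + D)/(213 + D)
r = 186/4759147 (r = 1/(25587 + (-229 + 159)/(213 + 159)) = 1/(25587 - 70/372) = 1/(25587 + (1/372)*(-70)) = 1/(25587 - 35/186) = 1/(4759147/186) = 186/4759147 ≈ 3.9083e-5)
1/((√(-16 - 7)/4)*885 + r) = 1/((√(-16 - 7)/4)*885 + 186/4759147) = 1/((√(-23)*(¼))*885 + 186/4759147) = 1/(((I*√23)*(¼))*885 + 186/4759147) = 1/((I*√23/4)*885 + 186/4759147) = 1/(885*I*√23/4 + 186/4759147) = 1/(186/4759147 + 885*I*√23/4)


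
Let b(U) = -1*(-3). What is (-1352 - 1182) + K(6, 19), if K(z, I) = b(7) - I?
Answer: -2550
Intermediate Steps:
b(U) = 3
K(z, I) = 3 - I
(-1352 - 1182) + K(6, 19) = (-1352 - 1182) + (3 - 1*19) = -2534 + (3 - 19) = -2534 - 16 = -2550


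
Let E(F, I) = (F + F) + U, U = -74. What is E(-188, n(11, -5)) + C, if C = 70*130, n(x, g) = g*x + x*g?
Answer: 8650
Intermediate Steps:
n(x, g) = 2*g*x (n(x, g) = g*x + g*x = 2*g*x)
C = 9100
E(F, I) = -74 + 2*F (E(F, I) = (F + F) - 74 = 2*F - 74 = -74 + 2*F)
E(-188, n(11, -5)) + C = (-74 + 2*(-188)) + 9100 = (-74 - 376) + 9100 = -450 + 9100 = 8650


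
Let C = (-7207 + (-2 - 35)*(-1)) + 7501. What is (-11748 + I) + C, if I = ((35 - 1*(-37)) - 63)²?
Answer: -11336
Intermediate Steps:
C = 331 (C = (-7207 - 37*(-1)) + 7501 = (-7207 + 37) + 7501 = -7170 + 7501 = 331)
I = 81 (I = ((35 + 37) - 63)² = (72 - 63)² = 9² = 81)
(-11748 + I) + C = (-11748 + 81) + 331 = -11667 + 331 = -11336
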